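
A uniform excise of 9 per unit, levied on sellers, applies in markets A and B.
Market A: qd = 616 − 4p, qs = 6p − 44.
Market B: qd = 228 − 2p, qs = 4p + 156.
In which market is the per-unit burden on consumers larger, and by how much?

Market A: pre-tax p* = 66, q* = 352; post-tax q = 330.4; per-unit burden on consumers = 5.4.
Market B: pre-tax p* = 12, q* = 204; post-tax q = 192; per-unit burden on consumers = 6.
Difference: 5.4 vs 6 → market B is larger by 0.6.

Market B, by 0.6.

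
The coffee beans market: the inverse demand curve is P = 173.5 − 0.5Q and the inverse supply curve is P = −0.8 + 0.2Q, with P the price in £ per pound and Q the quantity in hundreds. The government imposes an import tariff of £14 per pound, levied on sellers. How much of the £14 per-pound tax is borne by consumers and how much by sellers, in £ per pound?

Consumers bear £10 per pound; sellers bear £4 per pound.

Rewrite in direct form: Qd = 347 − 2P and Qs = 5P + 4.
Before the tax: set 347 − 2P = 5P + 4 → P* = £49, Q* = 249.
With the tax collected from sellers, supply shifts: Qs = 5(P − 14) + 4.
Solving gives Q = 229 with consumers paying £59 and sellers receiving £45 (the £14 wedge).
Burden on consumers: £10; on sellers: £4. (They sum to £14.)
The less price-elastic side of the market bears the larger share of a per-unit tax.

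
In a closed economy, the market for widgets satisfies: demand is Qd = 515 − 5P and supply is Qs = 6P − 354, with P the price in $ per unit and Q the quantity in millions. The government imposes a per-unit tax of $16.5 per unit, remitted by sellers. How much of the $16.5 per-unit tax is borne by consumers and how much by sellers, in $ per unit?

Consumers bear $9 per unit; sellers bear $7.5 per unit.

Without the tax, 515 − 5P = 6P − 354 gives 11P = 869, so P* = $79 and Q* = 120.
With the tax collected from sellers, supply shifts: Qs = 6(P − 16.5) − 354.
Solving gives Q = 75 with consumers paying $88 and sellers receiving $71.5 (the $16.5 wedge).
Burden on consumers: $9; on sellers: $7.5. (They sum to $16.5.)
The less price-elastic side of the market bears the larger share of a per-unit tax.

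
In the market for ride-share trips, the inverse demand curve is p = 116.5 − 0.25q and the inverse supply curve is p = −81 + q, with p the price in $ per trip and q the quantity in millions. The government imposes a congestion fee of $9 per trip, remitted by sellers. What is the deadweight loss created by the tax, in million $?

Deadweight loss = $32.4 million.

Inverting to q(p) form: qd = 466 − 4p; qs = p + 81.
Before the tax: set 466 − 4p = p + 81 → p* = $77, q* = 158.
With the tax collected from sellers, supply shifts: qs = (p − 9) + 81.
Solving gives q = 150.8 with buyers paying $78.8 and sellers receiving $69.8 (the $9 wedge).
Quantity falls by |ΔQ| = |158 − 150.8| = 7.2.
DWL = ½ · t · |ΔQ| = ½ · 9 · 7.2 = $32.4.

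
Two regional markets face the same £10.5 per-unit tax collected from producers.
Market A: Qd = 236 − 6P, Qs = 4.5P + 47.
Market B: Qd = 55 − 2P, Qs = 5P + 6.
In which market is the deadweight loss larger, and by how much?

Market A: pre-tax P* = £18, Q* = 128; post-tax Q = 101; deadweight loss = £141.75.
Market B: pre-tax P* = £7, Q* = 41; post-tax Q = 26; deadweight loss = £78.75.
Difference: £141.75 vs £78.75 → market A is larger by £63.

Market A, by £63.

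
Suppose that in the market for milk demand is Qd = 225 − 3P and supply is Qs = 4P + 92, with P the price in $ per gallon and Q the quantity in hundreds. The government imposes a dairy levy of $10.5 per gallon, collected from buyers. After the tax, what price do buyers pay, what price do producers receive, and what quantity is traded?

Before the tax: set 225 − 3P = 4P + 92 → P* = $19, Q* = 168.
With the tax collected from buyers, demand (in seller-price terms) shifts: Qd = 225 − 3(P + 10.5).
Solving gives Q = 150 with buyers paying $25 and producers receiving $14.5 (the $10.5 wedge).

Buyers pay $25; producers receive $14.5; quantity = 150.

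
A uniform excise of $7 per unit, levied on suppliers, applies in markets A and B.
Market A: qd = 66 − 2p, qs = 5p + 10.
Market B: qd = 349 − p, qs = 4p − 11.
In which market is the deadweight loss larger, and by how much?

Market A, by $15.4.

Market A: pre-tax p* = $8, q* = 50; post-tax q = 40; deadweight loss = $35.
Market B: pre-tax p* = $72, q* = 277; post-tax q = 271.4; deadweight loss = $19.6.
Difference: $35 vs $19.6 → market A is larger by $15.4.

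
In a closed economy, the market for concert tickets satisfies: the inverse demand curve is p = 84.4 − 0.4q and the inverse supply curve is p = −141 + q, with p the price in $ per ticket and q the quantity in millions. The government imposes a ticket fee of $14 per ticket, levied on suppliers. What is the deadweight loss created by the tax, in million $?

Deadweight loss = $70 million.

Rewrite in direct form: qd = 211 − 2.5p and qs = p + 141.
Before the tax: set 211 − 2.5p = p + 141 → p* = $20, q* = 161.
With the tax collected from suppliers, supply shifts: qs = (p − 14) + 141.
Solving gives q = 151 with consumers paying $24 and suppliers receiving $10 (the $14 wedge).
Quantity falls by |ΔQ| = |161 − 151| = 10.
DWL = ½ · t · |ΔQ| = ½ · 14 · 10 = $70.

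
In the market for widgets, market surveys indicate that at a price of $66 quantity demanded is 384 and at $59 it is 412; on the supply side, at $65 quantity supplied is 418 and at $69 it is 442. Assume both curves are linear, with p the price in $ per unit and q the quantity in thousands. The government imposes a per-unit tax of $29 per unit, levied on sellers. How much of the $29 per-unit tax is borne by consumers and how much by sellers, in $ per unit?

Demand slope: (412 − 384)/(59 − 66) = -4, so qd = 648 − 4p.
Supply slope: (442 − 418)/(69 − 65) = 6, so qs = 6p + 28.
Before the tax: set 648 − 4p = 6p + 28 → p* = $62, q* = 400.
With the tax collected from sellers, supply shifts: qs = 6(p − 29) + 28.
Solving gives q = 330.4 with consumers paying $79.4 and sellers receiving $50.4 (the $29 wedge).
Burden on consumers: $17.4; on sellers: $11.6. (They sum to $29.)

Consumers bear $17.4 per unit; sellers bear $11.6 per unit.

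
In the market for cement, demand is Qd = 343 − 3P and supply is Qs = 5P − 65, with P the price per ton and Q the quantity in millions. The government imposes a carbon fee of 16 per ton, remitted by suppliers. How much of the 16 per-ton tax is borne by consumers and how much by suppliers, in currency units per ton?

Without the tax, 343 − 3P = 5P − 65 gives 8P = 408, so P* = 51 and Q* = 190.
With the tax collected from suppliers, supply shifts: Qs = 5(P − 16) − 65.
Solving gives Q = 160 with consumers paying 61 and suppliers receiving 45 (the 16 wedge).
Burden on consumers: 10; on suppliers: 6. (They sum to 16.)
The less price-elastic side of the market bears the larger share of a per-unit tax.

Consumers bear 10 per ton; suppliers bear 6 per ton.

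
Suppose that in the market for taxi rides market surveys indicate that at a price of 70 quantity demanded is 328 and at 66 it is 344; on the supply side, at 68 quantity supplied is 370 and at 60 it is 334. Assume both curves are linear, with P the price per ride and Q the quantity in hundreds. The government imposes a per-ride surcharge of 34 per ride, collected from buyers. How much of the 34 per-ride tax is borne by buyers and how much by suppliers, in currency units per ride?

Buyers bear 18 per ride; suppliers bear 16 per ride.

Demand slope: (344 − 328)/(66 − 70) = -4, so Qd = 608 − 4P.
Supply slope: (334 − 370)/(60 − 68) = 4.5, so Qs = 4.5P + 64.
Before the tax: set 608 − 4P = 4.5P + 64 → P* = 64, Q* = 352.
With the tax collected from buyers, demand (in seller-price terms) shifts: Qd = 608 − 4(P + 34).
Solving gives Q = 280 with buyers paying 82 and suppliers receiving 48 (the 34 wedge).
Burden on buyers: 18; on suppliers: 16. (They sum to 34.)
The less price-elastic side of the market bears the larger share of a per-unit tax.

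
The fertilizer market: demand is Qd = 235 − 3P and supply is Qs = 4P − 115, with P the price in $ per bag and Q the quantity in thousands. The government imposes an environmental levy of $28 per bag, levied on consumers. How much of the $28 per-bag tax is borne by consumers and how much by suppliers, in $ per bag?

Without the tax, 235 − 3P = 4P − 115 gives 7P = 350, so P* = $50 and Q* = 85.
With the tax collected from consumers, demand (in seller-price terms) shifts: Qd = 235 − 3(P + 28).
Solving gives Q = 37 with consumers paying $66 and suppliers receiving $38 (the $28 wedge).
Burden on consumers: $16; on suppliers: $12. (They sum to $28.)
The less price-elastic side of the market bears the larger share of a per-unit tax.

Consumers bear $16 per bag; suppliers bear $12 per bag.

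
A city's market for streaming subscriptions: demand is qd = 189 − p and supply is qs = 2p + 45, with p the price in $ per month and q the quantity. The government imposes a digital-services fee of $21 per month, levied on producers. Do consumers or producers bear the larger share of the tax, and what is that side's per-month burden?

Before the tax: set 189 − p = 2p + 45 → p* = $48, q* = 141.
With the tax collected from producers, supply shifts: qs = 2(p − 21) + 45.
Solving gives q = 127 with consumers paying $62 and producers receiving $41 (the $21 wedge).
Per-month burden: consumers $14, producers $7.
Consumers take the larger share because demand is less price-elastic here (demand slope 1 vs supply slope 2).
The less price-elastic side of the market bears the larger share of a per-unit tax.

Consumers bear the larger share: $14 per month.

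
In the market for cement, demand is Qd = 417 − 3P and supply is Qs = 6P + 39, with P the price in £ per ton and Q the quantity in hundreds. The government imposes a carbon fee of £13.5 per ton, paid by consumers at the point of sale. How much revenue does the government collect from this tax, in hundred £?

Tax revenue = £3564 hundred.

Before the tax: set 417 − 3P = 6P + 39 → P* = £42, Q* = 291.
With the tax collected from consumers, demand (in seller-price terms) shifts: Qd = 417 − 3(P + 13.5).
New equilibrium: consumers pay £51, sellers receive £37.5, Q = 264. (Wedge: Pb − Ps = 13.5.)
Revenue = t · Q = 13.5 · 264 = £3564.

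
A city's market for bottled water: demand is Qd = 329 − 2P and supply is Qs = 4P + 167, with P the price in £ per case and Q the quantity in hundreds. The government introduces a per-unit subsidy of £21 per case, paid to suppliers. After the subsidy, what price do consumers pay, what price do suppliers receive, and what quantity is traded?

Without the subsidy, 329 − 2P = 4P + 167 gives 6P = 162, so P* = £27 and Q* = 275.
With a per-unit subsidy paid to suppliers, each receives P + 21 per unit sold, so supply becomes Qs = 4(P + 21) + 167.
New equilibrium: consumers pay £13, suppliers receive £34, Q = 303. (Wedge: Pb − Ps = −21.)

Consumers pay £13; suppliers receive £34; quantity = 303.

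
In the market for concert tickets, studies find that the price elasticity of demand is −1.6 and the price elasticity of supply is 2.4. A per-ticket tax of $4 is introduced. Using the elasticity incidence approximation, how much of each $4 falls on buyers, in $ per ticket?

Buyers bear ≈ $2.4 per ticket.

Incidence ratio: buyers' share ≈ εs / (εs + |εd|) = 2.4 / (2.4 + 1.6) = 0.6.
So buyers bear ≈ 0.6 × $4 = $2.4; producers bear $1.6.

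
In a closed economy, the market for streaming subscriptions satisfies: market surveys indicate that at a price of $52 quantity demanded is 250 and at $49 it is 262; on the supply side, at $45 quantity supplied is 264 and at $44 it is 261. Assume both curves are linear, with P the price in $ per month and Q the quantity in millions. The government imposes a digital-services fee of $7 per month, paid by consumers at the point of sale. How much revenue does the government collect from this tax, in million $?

Tax revenue = $1806 million.

Demand slope: (262 − 250)/(49 − 52) = -4, so Qd = 458 − 4P.
Supply slope: (261 − 264)/(44 − 45) = 3, so Qs = 3P + 129.
Before the tax: set 458 − 4P = 3P + 129 → P* = $47, Q* = 270.
With the tax collected from consumers, demand (in seller-price terms) shifts: Qd = 458 − 4(P + 7).
Solving gives Q = 258 with consumers paying $50 and suppliers receiving $43 (the $7 wedge).
Revenue = t · Q = 7 · 258 = $1806.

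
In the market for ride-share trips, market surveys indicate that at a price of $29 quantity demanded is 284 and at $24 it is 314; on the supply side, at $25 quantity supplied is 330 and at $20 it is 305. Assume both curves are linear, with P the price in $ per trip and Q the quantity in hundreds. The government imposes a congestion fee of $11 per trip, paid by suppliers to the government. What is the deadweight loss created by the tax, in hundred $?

Deadweight loss = $165 hundred.

Demand slope: (314 − 284)/(24 − 29) = -6, so Qd = 458 − 6P.
Supply slope: (305 − 330)/(20 − 25) = 5, so Qs = 5P + 205.
Before the tax: set 458 − 6P = 5P + 205 → P* = $23, Q* = 320.
With the tax collected from suppliers, supply shifts: Qs = 5(P − 11) + 205.
New equilibrium: buyers pay $28, suppliers receive $17, Q = 290. (Wedge: Pb − Ps = 11.)
Quantity falls by |ΔQ| = |320 − 290| = 30.
DWL = ½ · t · |ΔQ| = ½ · 11 · 30 = $165.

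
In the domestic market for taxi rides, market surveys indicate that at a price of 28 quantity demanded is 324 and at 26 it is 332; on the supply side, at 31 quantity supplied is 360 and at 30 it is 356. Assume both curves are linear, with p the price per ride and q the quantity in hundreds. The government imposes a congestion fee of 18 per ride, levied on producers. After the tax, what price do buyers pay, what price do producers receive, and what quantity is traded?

Buyers pay 34; producers receive 16; quantity = 300.

Demand slope: (332 − 324)/(26 − 28) = -4, so qd = 436 − 4p.
Supply slope: (356 − 360)/(30 − 31) = 4, so qs = 4p + 236.
Before the tax: set 436 − 4p = 4p + 236 → p* = 25, q* = 336.
With the tax collected from producers, supply shifts: qs = 4(p − 18) + 236.
Solving gives q = 300 with buyers paying 34 and producers receiving 16 (the 18 wedge).
The less price-elastic side of the market bears the larger share of a per-unit tax.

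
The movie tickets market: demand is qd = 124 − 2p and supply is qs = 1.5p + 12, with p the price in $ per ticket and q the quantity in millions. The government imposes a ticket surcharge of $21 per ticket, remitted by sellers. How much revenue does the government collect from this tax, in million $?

Before the tax: set 124 − 2p = 1.5p + 12 → p* = $32, q* = 60.
With the tax collected from sellers, supply shifts: qs = 1.5(p − 21) + 12.
Solving gives q = 42 with consumers paying $41 and sellers receiving $20 (the $21 wedge).
Revenue = t · Q = 21 · 42 = $882.

Tax revenue = $882 million.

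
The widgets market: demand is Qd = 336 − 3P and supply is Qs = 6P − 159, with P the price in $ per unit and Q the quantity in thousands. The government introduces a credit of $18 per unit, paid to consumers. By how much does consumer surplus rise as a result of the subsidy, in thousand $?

Consumer surplus rises by $2268 thousand.

Without the subsidy, 336 − 3P = 6P − 159 gives 9P = 495, so P* = $55 and Q* = 171.
With a per-unit subsidy paid to consumers, each effectively pays P − 18, so demand becomes Qd = 336 − 3(P − 18).
Solving gives Q = 207 with consumers paying $43 and sellers receiving $61 (the $18 wedge).
ΔCS is the trapezoid between Q = 207 and Q = 171 of height $12: ½ · (171 + 207) · 12 = $2268.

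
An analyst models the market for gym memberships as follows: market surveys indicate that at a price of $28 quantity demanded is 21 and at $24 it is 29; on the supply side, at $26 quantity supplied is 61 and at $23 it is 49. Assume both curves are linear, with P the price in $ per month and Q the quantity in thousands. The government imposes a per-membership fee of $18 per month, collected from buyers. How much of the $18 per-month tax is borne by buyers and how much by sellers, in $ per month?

Demand slope: (29 − 21)/(24 − 28) = -2, so Qd = 77 − 2P.
Supply slope: (49 − 61)/(23 − 26) = 4, so Qs = 4P − 43.
Before the tax: set 77 − 2P = 4P − 43 → P* = $20, Q* = 37.
With the tax collected from buyers, demand (in seller-price terms) shifts: Qd = 77 − 2(P + 18).
New equilibrium: buyers pay $32, sellers receive $14, Q = 13. (Wedge: Pb − Ps = 18.)
Burden on buyers: $12; on sellers: $6. (They sum to $18.)
The less price-elastic side of the market bears the larger share of a per-unit tax.

Buyers bear $12 per month; sellers bear $6 per month.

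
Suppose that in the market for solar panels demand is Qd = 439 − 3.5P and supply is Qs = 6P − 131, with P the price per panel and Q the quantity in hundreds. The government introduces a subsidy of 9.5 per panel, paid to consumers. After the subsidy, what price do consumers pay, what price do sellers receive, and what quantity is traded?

Before the subsidy: set 439 − 3.5P = 6P − 131 → P* = 60, Q* = 229.
With a per-unit subsidy paid to consumers, each effectively pays P − 9.5, so demand becomes Qd = 439 − 3.5(P − 9.5).
Solving gives Q = 250 with consumers paying 54 and sellers receiving 63.5 (the 9.5 wedge).

Consumers pay 54; sellers receive 63.5; quantity = 250.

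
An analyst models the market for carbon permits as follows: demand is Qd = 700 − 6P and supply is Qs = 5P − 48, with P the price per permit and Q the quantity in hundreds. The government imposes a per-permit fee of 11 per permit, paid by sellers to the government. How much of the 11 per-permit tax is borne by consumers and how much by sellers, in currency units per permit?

Consumers bear 5 per permit; sellers bear 6 per permit.

Before the tax: set 700 − 6P = 5P − 48 → P* = 68, Q* = 292.
With the tax collected from sellers, supply shifts: Qs = 5(P − 11) − 48.
New equilibrium: consumers pay 73, sellers receive 62, Q = 262. (Wedge: Pb − Ps = 11.)
Burden on consumers: 5; on sellers: 6. (They sum to 11.)
The less price-elastic side of the market bears the larger share of a per-unit tax.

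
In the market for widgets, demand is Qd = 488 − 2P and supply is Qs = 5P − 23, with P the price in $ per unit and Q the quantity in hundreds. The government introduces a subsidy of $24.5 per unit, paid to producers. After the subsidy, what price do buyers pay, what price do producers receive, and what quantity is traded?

Buyers pay $55.5; producers receive $80; quantity = 377.

Without the subsidy, 488 − 2P = 5P − 23 gives 7P = 511, so P* = $73 and Q* = 342.
With a per-unit subsidy paid to producers, each receives P + 24.5 per unit sold, so supply becomes Qs = 5(P + 24.5) − 23.
New equilibrium: buyers pay $55.5, producers receive $80, Q = 377. (Wedge: Pb − Ps = −24.5.)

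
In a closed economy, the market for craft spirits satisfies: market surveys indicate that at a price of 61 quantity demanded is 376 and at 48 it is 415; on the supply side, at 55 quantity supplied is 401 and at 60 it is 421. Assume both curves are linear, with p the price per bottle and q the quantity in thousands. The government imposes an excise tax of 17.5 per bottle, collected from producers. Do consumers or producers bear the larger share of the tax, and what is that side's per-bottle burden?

Demand slope: (415 − 376)/(48 − 61) = -3, so qd = 559 − 3p.
Supply slope: (421 − 401)/(60 − 55) = 4, so qs = 4p + 181.
Without the tax, 559 − 3p = 4p + 181 gives 7p = 378, so p* = 54 and q* = 397.
With the tax collected from producers, supply shifts: qs = 4(p − 17.5) + 181.
New equilibrium: consumers pay 64, producers receive 46.5, q = 367. (Wedge: pb − ps = 17.5.)
Per-bottle burden: consumers 10, producers 7.5.
Consumers take the larger share because demand is less price-elastic here (demand slope 3 vs supply slope 4).
The less price-elastic side of the market bears the larger share of a per-unit tax.

Consumers bear the larger share: 10 per bottle.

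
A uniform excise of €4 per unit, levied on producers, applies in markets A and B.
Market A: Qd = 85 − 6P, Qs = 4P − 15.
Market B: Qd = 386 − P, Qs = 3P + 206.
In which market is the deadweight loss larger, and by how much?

Market A, by €13.2.

Market A: pre-tax P* = €10, Q* = 25; post-tax Q = 15.4; deadweight loss = €19.2.
Market B: pre-tax P* = €45, Q* = 341; post-tax Q = 338; deadweight loss = €6.
Difference: €19.2 vs €6 → market A is larger by €13.2.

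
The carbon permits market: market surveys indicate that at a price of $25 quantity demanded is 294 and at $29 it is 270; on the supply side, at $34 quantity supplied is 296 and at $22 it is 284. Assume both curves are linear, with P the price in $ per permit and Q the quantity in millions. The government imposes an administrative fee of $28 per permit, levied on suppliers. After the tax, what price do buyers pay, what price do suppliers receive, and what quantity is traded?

Buyers pay $30; suppliers receive $2; quantity = 264.

Demand slope: (270 − 294)/(29 − 25) = -6, so Qd = 444 − 6P.
Supply slope: (284 − 296)/(22 − 34) = 1, so Qs = P + 262.
Before the tax: set 444 − 6P = P + 262 → P* = $26, Q* = 288.
With the tax collected from suppliers, supply shifts: Qs = (P − 28) + 262.
New equilibrium: buyers pay $30, suppliers receive $2, Q = 264. (Wedge: Pb − Ps = 28.)
The less price-elastic side of the market bears the larger share of a per-unit tax.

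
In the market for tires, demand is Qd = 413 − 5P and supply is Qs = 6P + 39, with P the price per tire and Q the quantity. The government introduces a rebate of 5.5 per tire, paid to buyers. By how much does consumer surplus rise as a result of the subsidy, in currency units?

Consumer surplus rises by 751.5.

Without the subsidy, 413 − 5P = 6P + 39 gives 11P = 374, so P* = 34 and Q* = 243.
With a per-unit subsidy paid to buyers, each effectively pays P − 5.5, so demand becomes Qd = 413 − 5(P − 5.5).
Solving gives Q = 258 with buyers paying 31 and producers receiving 36.5 (the 5.5 wedge).
ΔCS is the trapezoid between Q = 258 and Q = 243 of height 3: ½ · (243 + 258) · 3 = 751.5.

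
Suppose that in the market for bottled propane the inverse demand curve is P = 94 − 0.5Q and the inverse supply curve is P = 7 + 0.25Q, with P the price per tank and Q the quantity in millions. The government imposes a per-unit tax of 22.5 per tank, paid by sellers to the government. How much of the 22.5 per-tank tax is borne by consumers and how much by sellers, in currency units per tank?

Inverting to Q(P) form: Qd = 188 − 2P; Qs = 4P − 28.
Without the tax, 188 − 2P = 4P − 28 gives 6P = 216, so P* = 36 and Q* = 116.
With the tax collected from sellers, supply shifts: Qs = 4(P − 22.5) − 28.
Solving gives Q = 86 with consumers paying 51 and sellers receiving 28.5 (the 22.5 wedge).
Burden on consumers: 15; on sellers: 7.5. (They sum to 22.5.)

Consumers bear 15 per tank; sellers bear 7.5 per tank.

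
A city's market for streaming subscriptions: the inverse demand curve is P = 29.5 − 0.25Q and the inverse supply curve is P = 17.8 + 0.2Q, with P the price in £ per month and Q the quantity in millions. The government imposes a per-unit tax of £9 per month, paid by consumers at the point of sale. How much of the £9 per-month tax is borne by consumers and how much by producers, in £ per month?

Consumers bear £5 per month; producers bear £4 per month.

Rewrite in direct form: Qd = 118 − 4P and Qs = 5P − 89.
Without the tax, 118 − 4P = 5P − 89 gives 9P = 207, so P* = £23 and Q* = 26.
With the tax collected from consumers, demand (in seller-price terms) shifts: Qd = 118 − 4(P + 9).
New equilibrium: consumers pay £28, producers receive £19, Q = 6. (Wedge: Pb − Ps = 9.)
Burden on consumers: £5; on producers: £4. (They sum to £9.)
The less price-elastic side of the market bears the larger share of a per-unit tax.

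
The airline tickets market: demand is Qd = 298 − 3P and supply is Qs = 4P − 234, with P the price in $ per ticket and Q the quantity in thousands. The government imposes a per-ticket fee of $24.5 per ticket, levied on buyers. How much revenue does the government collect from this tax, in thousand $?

Tax revenue = $686 thousand.

Before the tax: set 298 − 3P = 4P − 234 → P* = $76, Q* = 70.
With the tax collected from buyers, demand (in seller-price terms) shifts: Qd = 298 − 3(P + 24.5).
Solving gives Q = 28 with buyers paying $90 and producers receiving $65.5 (the $24.5 wedge).
Revenue = t · Q = 24.5 · 28 = $686.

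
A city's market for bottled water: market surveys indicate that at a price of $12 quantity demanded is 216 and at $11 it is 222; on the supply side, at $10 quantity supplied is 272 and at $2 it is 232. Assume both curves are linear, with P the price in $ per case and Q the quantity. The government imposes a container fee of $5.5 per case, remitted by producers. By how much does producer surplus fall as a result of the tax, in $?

Demand slope: (222 − 216)/(11 − 12) = -6, so Qd = 288 − 6P.
Supply slope: (232 − 272)/(2 − 10) = 5, so Qs = 5P + 222.
Without the tax, 288 − 6P = 5P + 222 gives 11P = 66, so P* = $6 and Q* = 252.
With the tax collected from producers, supply shifts: Qs = 5(P − 5.5) + 222.
New equilibrium: consumers pay $8.5, producers receive $3, Q = 237. (Wedge: Pb − Ps = 5.5.)
ΔPS is the trapezoid between Q = 237 and Q = 252 of height $3: ½ · (252 + 237) · 3 = $733.5.

Producer surplus falls by $733.5.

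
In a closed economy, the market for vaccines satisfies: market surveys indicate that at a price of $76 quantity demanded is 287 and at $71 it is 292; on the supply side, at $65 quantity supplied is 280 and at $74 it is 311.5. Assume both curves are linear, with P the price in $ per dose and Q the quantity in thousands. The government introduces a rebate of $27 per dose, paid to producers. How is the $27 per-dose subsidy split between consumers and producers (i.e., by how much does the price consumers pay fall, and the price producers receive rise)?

Demand slope: (292 − 287)/(71 − 76) = -1, so Qd = 363 − P.
Supply slope: (311.5 − 280)/(74 − 65) = 3.5, so Qs = 3.5P + 52.5.
Without the subsidy, 363 − P = 3.5P + 52.5 gives 4.5P = 310.5, so P* = $69 and Q* = 294.
With a per-unit subsidy paid to producers, each receives P + 27 per unit sold, so supply becomes Qs = 3.5(P + 27) + 52.5.
Solving gives Q = 315 with consumers paying $48 and producers receiving $75 (the $27 wedge).
Gain to consumers: $21; to producers: $6. (They sum to $27.)

Consumers gain $21 per dose; producers gain $6 per dose.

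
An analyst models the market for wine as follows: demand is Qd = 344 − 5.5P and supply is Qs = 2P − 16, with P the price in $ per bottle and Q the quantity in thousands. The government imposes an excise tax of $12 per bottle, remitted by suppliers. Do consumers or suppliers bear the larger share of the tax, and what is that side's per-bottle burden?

Before the tax: set 344 − 5.5P = 2P − 16 → P* = $48, Q* = 80.
With the tax collected from suppliers, supply shifts: Qs = 2(P − 12) − 16.
New equilibrium: consumers pay $51.2, suppliers receive $39.2, Q = 62.4. (Wedge: Pb − Ps = 12.)
Per-bottle burden: consumers $3.2, suppliers $8.8.
Suppliers take the larger share because supply is less price-elastic here (demand slope 5.5 vs supply slope 2).
The less price-elastic side of the market bears the larger share of a per-unit tax.

Suppliers bear the larger share: $8.8 per bottle.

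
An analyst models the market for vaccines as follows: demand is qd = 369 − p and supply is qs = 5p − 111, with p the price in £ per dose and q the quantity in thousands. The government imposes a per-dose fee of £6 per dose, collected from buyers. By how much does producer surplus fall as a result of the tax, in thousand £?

Producer surplus falls by £286.5 thousand.

Without the tax, 369 − p = 5p − 111 gives 6p = 480, so p* = £80 and q* = 289.
With the tax collected from buyers, demand (in seller-price terms) shifts: qd = 369 − (p + 6).
Solving gives q = 284 with buyers paying £85 and suppliers receiving £79 (the £6 wedge).
ΔPS is the trapezoid between Q = 284 and Q = 289 of height £1: ½ · (289 + 284) · 1 = £286.5.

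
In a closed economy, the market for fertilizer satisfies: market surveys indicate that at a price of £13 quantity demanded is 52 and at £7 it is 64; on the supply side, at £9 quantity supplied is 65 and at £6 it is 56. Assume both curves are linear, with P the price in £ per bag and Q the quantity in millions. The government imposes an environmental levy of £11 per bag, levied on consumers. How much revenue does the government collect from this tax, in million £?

Tax revenue = £536.8 million.

Demand slope: (64 − 52)/(7 − 13) = -2, so Qd = 78 − 2P.
Supply slope: (56 − 65)/(6 − 9) = 3, so Qs = 3P + 38.
Before the tax: set 78 − 2P = 3P + 38 → P* = £8, Q* = 62.
With the tax collected from consumers, demand (in seller-price terms) shifts: Qd = 78 − 2(P + 11).
Solving gives Q = 48.8 with consumers paying £14.6 and suppliers receiving £3.6 (the £11 wedge).
Revenue = t · Q = 11 · 48.8 = £536.8.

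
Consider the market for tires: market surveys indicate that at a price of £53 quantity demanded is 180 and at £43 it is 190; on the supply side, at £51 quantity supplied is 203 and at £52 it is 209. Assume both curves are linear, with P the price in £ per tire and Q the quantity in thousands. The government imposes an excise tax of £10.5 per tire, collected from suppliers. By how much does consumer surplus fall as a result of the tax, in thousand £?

Demand slope: (190 − 180)/(43 − 53) = -1, so Qd = 233 − P.
Supply slope: (209 − 203)/(52 − 51) = 6, so Qs = 6P − 103.
Before the tax: set 233 − P = 6P − 103 → P* = £48, Q* = 185.
With the tax collected from suppliers, supply shifts: Qs = 6(P − 10.5) − 103.
New equilibrium: buyers pay £57, suppliers receive £46.5, Q = 176. (Wedge: Pb − Ps = 10.5.)
ΔCS is the trapezoid between Q = 176 and Q = 185 of height £9: ½ · (185 + 176) · 9 = £1624.5.

Consumer surplus falls by £1624.5 thousand.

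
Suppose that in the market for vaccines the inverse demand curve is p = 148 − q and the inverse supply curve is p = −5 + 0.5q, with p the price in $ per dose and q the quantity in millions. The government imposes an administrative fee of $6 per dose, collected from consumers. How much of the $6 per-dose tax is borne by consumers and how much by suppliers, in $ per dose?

Inverting to q(p) form: qd = 148 − p; qs = 2p + 10.
Before the tax: set 148 − p = 2p + 10 → p* = $46, q* = 102.
With the tax collected from consumers, demand (in seller-price terms) shifts: qd = 148 − (p + 6).
Solving gives q = 98 with consumers paying $50 and suppliers receiving $44 (the $6 wedge).
Burden on consumers: $4; on suppliers: $2. (They sum to $6.)
The less price-elastic side of the market bears the larger share of a per-unit tax.

Consumers bear $4 per dose; suppliers bear $2 per dose.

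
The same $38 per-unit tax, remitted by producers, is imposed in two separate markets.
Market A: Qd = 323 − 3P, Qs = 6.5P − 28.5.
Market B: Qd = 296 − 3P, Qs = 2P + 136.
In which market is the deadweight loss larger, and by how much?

Market A: pre-tax P* = $37, Q* = 212; post-tax Q = 134; deadweight loss = $1482.
Market B: pre-tax P* = $32, Q* = 200; post-tax Q = 154.4; deadweight loss = $866.4.
Difference: $1482 vs $866.4 → market A is larger by $615.6.

Market A, by $615.6.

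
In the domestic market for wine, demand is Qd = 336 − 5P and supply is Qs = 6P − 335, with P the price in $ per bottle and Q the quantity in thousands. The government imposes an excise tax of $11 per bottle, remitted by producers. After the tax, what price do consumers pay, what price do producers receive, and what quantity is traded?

Before the tax: set 336 − 5P = 6P − 335 → P* = $61, Q* = 31.
With the tax collected from producers, supply shifts: Qs = 6(P − 11) − 335.
Solving gives Q = 1 with consumers paying $67 and producers receiving $56 (the $11 wedge).
The less price-elastic side of the market bears the larger share of a per-unit tax.

Consumers pay $67; producers receive $56; quantity = 1.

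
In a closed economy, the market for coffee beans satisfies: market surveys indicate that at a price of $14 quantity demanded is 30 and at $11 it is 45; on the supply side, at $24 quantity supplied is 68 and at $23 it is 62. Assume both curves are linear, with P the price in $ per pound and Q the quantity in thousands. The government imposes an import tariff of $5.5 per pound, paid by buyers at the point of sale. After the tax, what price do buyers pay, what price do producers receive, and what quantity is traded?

Buyers pay $19; producers receive $13.5; quantity = 5.

Demand slope: (45 − 30)/(11 − 14) = -5, so Qd = 100 − 5P.
Supply slope: (62 − 68)/(23 − 24) = 6, so Qs = 6P − 76.
Before the tax: set 100 − 5P = 6P − 76 → P* = $16, Q* = 20.
With the tax collected from buyers, demand (in seller-price terms) shifts: Qd = 100 − 5(P + 5.5).
Solving gives Q = 5 with buyers paying $19 and producers receiving $13.5 (the $5.5 wedge).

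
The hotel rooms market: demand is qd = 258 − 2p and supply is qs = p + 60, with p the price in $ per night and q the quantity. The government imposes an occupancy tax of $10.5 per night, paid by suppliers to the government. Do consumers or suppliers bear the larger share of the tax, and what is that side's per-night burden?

Without the tax, 258 − 2p = p + 60 gives 3p = 198, so p* = $66 and q* = 126.
With the tax collected from suppliers, supply shifts: qs = (p − 10.5) + 60.
New equilibrium: consumers pay $69.5, suppliers receive $59, q = 119. (Wedge: pb − ps = 10.5.)
Per-night burden: consumers $3.5, suppliers $7.
Suppliers take the larger share because supply is less price-elastic here (demand slope 2 vs supply slope 1).
The less price-elastic side of the market bears the larger share of a per-unit tax.

Suppliers bear the larger share: $7 per night.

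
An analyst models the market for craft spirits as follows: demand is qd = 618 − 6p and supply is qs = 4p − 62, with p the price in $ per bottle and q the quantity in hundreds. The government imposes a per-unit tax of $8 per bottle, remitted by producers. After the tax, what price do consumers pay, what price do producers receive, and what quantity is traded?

Before the tax: set 618 − 6p = 4p − 62 → p* = $68, q* = 210.
With the tax collected from producers, supply shifts: qs = 4(p − 8) − 62.
New equilibrium: consumers pay $71.2, producers receive $63.2, q = 190.8. (Wedge: pb − ps = 8.)
The less price-elastic side of the market bears the larger share of a per-unit tax.

Consumers pay $71.2; producers receive $63.2; quantity = 190.8.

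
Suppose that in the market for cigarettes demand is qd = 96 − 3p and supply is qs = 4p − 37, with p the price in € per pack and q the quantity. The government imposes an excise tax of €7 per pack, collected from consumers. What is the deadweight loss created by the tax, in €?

Deadweight loss = €42.

Before the tax: set 96 − 3p = 4p − 37 → p* = €19, q* = 39.
With the tax collected from consumers, demand (in seller-price terms) shifts: qd = 96 − 3(p + 7).
Solving gives q = 27 with consumers paying €23 and suppliers receiving €16 (the €7 wedge).
Quantity falls by |ΔQ| = |39 − 27| = 12.
DWL = ½ · t · |ΔQ| = ½ · 7 · 12 = €42.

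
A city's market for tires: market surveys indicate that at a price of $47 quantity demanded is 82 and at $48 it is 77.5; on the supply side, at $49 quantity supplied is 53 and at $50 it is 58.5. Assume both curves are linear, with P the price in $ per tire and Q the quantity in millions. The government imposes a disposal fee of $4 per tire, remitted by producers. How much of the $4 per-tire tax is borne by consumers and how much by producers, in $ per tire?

Consumers bear $2.2 per tire; producers bear $1.8 per tire.

Demand slope: (77.5 − 82)/(48 − 47) = -4.5, so Qd = 293.5 − 4.5P.
Supply slope: (58.5 − 53)/(50 − 49) = 5.5, so Qs = 5.5P − 216.5.
Before the tax: set 293.5 − 4.5P = 5.5P − 216.5 → P* = $51, Q* = 64.
With the tax collected from producers, supply shifts: Qs = 5.5(P − 4) − 216.5.
Solving gives Q = 54.1 with consumers paying $53.2 and producers receiving $49.2 (the $4 wedge).
Burden on consumers: $2.2; on producers: $1.8. (They sum to $4.)
The less price-elastic side of the market bears the larger share of a per-unit tax.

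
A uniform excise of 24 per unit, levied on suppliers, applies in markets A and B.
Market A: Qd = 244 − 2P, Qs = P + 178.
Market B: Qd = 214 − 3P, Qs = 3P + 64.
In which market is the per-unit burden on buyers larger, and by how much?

Market A: pre-tax P* = 22, Q* = 200; post-tax Q = 184; per-unit burden on buyers = 8.
Market B: pre-tax P* = 25, Q* = 139; post-tax Q = 103; per-unit burden on buyers = 12.
Difference: 8 vs 12 → market B is larger by 4.

Market B, by 4.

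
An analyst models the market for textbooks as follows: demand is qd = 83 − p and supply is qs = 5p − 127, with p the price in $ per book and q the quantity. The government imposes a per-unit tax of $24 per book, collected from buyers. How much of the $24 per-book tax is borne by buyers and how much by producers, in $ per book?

Before the tax: set 83 − p = 5p − 127 → p* = $35, q* = 48.
With the tax collected from buyers, demand (in seller-price terms) shifts: qd = 83 − (p + 24).
New equilibrium: buyers pay $55, producers receive $31, q = 28. (Wedge: pb − ps = 24.)
Burden on buyers: $20; on producers: $4. (They sum to $24.)

Buyers bear $20 per book; producers bear $4 per book.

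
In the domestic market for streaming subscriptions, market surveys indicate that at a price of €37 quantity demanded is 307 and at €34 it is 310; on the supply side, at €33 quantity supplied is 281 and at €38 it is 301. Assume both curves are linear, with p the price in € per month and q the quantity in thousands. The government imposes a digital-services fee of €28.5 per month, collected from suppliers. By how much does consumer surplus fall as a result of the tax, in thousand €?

Demand slope: (310 − 307)/(34 − 37) = -1, so qd = 344 − p.
Supply slope: (301 − 281)/(38 − 33) = 4, so qs = 4p + 149.
Without the tax, 344 − p = 4p + 149 gives 5p = 195, so p* = €39 and q* = 305.
With the tax collected from suppliers, supply shifts: qs = 4(p − 28.5) + 149.
New equilibrium: buyers pay €61.8, suppliers receive €33.3, q = 282.2. (Wedge: pb − ps = 28.5.)
ΔCS is the trapezoid between Q = 282.2 and Q = 305 of height €22.8: ½ · (305 + 282.2) · 22.8 = €6694.08.

Consumer surplus falls by €6694.08 thousand.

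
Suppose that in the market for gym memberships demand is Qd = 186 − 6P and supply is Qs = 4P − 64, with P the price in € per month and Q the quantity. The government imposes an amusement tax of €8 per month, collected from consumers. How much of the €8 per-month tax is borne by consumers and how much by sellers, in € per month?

Without the tax, 186 − 6P = 4P − 64 gives 10P = 250, so P* = €25 and Q* = 36.
With the tax collected from consumers, demand (in seller-price terms) shifts: Qd = 186 − 6(P + 8).
New equilibrium: consumers pay €28.2, sellers receive €20.2, Q = 16.8. (Wedge: Pb − Ps = 8.)
Burden on consumers: €3.2; on sellers: €4.8. (They sum to €8.)

Consumers bear €3.2 per month; sellers bear €4.8 per month.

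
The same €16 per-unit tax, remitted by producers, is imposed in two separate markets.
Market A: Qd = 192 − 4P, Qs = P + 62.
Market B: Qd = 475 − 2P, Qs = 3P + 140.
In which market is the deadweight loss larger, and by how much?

Market B, by €51.2.

Market A: pre-tax P* = €26, Q* = 88; post-tax Q = 75.2; deadweight loss = €102.4.
Market B: pre-tax P* = €67, Q* = 341; post-tax Q = 321.8; deadweight loss = €153.6.
Difference: €102.4 vs €153.6 → market B is larger by €51.2.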